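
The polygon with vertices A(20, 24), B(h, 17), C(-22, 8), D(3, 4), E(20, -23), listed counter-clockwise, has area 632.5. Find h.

The doubled signed area Σ (x_i y_{i+1} − x_{i+1} y_i) is linear in h.
With h=0 it equals 1393; the coefficient of h is -16 (from the two edges through B).
So -16·h + 1393 = 2·632.5 = 1265 ⇒ h = 8.

8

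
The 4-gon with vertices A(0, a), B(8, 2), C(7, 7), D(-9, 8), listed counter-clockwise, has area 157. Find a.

-9

Write out the shoelace sum; only the two edges meeting at A involve a:
2·Area = [((-9)·a − 0·8) + (0·2 − 8·a)] + 161
       = -17·a + 161 = 314
⇒ a = -9.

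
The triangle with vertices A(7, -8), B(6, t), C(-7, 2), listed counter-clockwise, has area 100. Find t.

The doubled signed area Σ (x_i y_{i+1} − x_{i+1} y_i) is linear in t.
With t=0 it equals 102; the coefficient of t is 14 (from the two edges through B).
So 14·t + 102 = 2·100 = 200 ⇒ t = 7.

7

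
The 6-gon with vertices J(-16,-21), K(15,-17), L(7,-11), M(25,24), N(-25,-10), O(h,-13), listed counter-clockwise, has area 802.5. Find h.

-14

The doubled signed area Σ (x_i y_{i+1} − x_{i+1} y_i) is linear in h.
With h=0 it equals 1451; the coefficient of h is -11 (from the two edges through O).
So -11·h + 1451 = 2·802.5 = 1605 ⇒ h = -14.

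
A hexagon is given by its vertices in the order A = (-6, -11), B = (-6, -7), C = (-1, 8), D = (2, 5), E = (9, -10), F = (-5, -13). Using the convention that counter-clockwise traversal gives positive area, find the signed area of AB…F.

Apply Gauss's area formula: 2A = Σ (x_i·y_{i+1} − x_{i+1}·y_i), indices taken mod 6.
Cross-terms: -24, -55, -21, -65, -167, -23  ⇒  Σ = -355
Signed area = Σ/2 = -177.5 (negative ⇒ clockwise traversal).

-177.5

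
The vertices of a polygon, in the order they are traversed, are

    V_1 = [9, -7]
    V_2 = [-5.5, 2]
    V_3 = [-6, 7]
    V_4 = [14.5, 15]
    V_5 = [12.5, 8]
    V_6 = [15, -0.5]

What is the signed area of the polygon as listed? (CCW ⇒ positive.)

V_1→V_2: (9)(2) − (-5.5)(-7) = -20.5
V_2→V_3: (-5.5)(7) − (-6)(2) = -26.5
V_3→V_4: (-6)(15) − (14.5)(7) = -191.5
V_4→V_5: (14.5)(8) − (12.5)(15) = -71.5
V_5→V_6: (12.5)(-0.5) − (15)(8) = -126.25
V_6→V_1: (15)(-7) − (9)(-0.5) = -100.5
Σ = -536.75
Signed area = Σ/2 = -268.375 (negative ⇒ clockwise traversal).

-268.375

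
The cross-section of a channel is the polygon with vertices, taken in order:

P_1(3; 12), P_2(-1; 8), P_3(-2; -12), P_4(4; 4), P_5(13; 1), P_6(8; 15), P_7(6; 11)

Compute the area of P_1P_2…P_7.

Apply Gauss's area formula: 2A = Σ (x_i·y_{i+1} − x_{i+1}·y_i), indices taken mod 7.
P_1→P_2: (3)(8) − (-1)(12) = 36
P_2→P_3: (-1)(-12) − (-2)(8) = 28
P_3→P_4: (-2)(4) − (4)(-12) = 40
P_4→P_5: (4)(1) − (13)(4) = -48
P_5→P_6: (13)(15) − (8)(1) = 187
P_6→P_7: (8)(11) − (6)(15) = -2
P_7→P_1: (6)(12) − (3)(11) = 39
Σ = 280
Area = |Σ|/2 = 140.

140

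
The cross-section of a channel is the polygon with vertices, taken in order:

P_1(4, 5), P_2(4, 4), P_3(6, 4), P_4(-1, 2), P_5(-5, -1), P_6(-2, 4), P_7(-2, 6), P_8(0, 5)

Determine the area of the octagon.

20.5

Apply the shoelace (surveyor's) formula: 2A = Σ (x_i·y_{i+1} − x_{i+1}·y_i), indices taken mod 8.
Cross-terms: -4, -8, 16, 11, -22, -4, -10, -20  ⇒  Σ = -41
Area = |Σ|/2 = 20.5.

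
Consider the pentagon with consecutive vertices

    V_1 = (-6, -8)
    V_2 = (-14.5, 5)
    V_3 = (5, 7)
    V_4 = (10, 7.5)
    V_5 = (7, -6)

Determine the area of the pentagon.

254.75

Apply the shoelace (surveyor's) formula: 2A = Σ (x_i·y_{i+1} − x_{i+1}·y_i), indices taken mod 5.
Σ = (-146) + (-126.5) + (-32.5) + (-112.5) + (-92) = -509.5
Area = |Σ|/2 = 254.75.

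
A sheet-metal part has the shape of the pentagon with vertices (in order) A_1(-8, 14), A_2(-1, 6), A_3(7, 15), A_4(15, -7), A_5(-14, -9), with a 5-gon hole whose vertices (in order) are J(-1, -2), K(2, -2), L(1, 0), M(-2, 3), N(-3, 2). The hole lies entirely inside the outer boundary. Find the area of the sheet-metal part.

421

Outer boundary:
A_1→A_2: (-8)(6) − (-1)(14) = -34
A_2→A_3: (-1)(15) − (7)(6) = -57
A_3→A_4: (7)(-7) − (15)(15) = -274
A_4→A_5: (15)(-9) − (-14)(-7) = -233
A_5→A_1: (-14)(14) − (-8)(-9) = -268
Σ = -866
Area = |Σ|/2 = 433.
Hole:
Σ = (6) + (2) + (3) + (5) + (8) = 24
Area = |Σ|/2 = 12.
Net area = 433 − 12 = 421.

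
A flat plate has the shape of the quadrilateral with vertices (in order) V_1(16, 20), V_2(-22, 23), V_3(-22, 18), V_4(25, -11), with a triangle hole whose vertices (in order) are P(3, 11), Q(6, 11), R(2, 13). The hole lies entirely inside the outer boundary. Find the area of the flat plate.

Outer boundary:
Apply the surveyor's formula: 2A = Σ (x_i·y_{i+1} − x_{i+1}·y_i), indices taken mod 4.
V_1→V_2: (16)(23) − (-22)(20) = 808
V_2→V_3: (-22)(18) − (-22)(23) = 110
V_3→V_4: (-22)(-11) − (25)(18) = -208
V_4→V_1: (25)(20) − (16)(-11) = 676
Σ = 1386
Area = |Σ|/2 = 693.
Hole:
Apply the surveyor's formula: 2A = Σ (x_i·y_{i+1} − x_{i+1}·y_i), indices taken mod 3.
Cross-terms: -33, 56, -17  ⇒  Σ = 6
Area = |Σ|/2 = 3.
Net area = 693 − 3 = 690.

690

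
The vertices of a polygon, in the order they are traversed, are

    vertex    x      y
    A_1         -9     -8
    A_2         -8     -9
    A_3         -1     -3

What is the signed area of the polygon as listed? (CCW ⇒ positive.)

A_1→A_2: (-9)(-9) − (-8)(-8) = 17
A_2→A_3: (-8)(-3) − (-1)(-9) = 15
A_3→A_1: (-1)(-8) − (-9)(-3) = -19
Σ = 13
Signed area = Σ/2 = 6.5 (positive ⇒ counter-clockwise traversal).

6.5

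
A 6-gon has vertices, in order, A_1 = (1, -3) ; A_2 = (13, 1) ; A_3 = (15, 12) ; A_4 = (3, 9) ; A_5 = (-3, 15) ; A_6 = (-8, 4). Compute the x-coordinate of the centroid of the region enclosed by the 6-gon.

Apply the shoelace formula. First the cross-terms c_i = x_i·y_{i+1} − x_{i+1}·y_i:
  40, 141, 99, 72, 108, 20  ⇒  2A = 480, A = 240.
Then Σ (x_i + x_{i+1})·c_i = 4962, so x̄ = 4962 / (6·240) = 827/240.

827/240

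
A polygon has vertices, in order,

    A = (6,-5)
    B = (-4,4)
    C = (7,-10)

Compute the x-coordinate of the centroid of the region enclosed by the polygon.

Apply the surveyor's formula. First the cross-terms c_i = x_i·y_{i+1} − x_{i+1}·y_i:
  4, 12, 25  ⇒  2A = 41, A = 20.5.
Then Σ (x_i + x_{i+1})·c_i = 369, so x̄ = 369 / (6·20.5) = 3.

3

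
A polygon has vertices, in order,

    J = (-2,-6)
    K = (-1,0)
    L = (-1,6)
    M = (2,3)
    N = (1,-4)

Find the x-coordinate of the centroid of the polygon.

1/39

Apply Gauss's area formula. First the cross-terms c_i = x_i·y_{i+1} − x_{i+1}·y_i:
  -6, -6, -15, -11, -14  ⇒  2A = -52, A = -26.
Then Σ (x_i + x_{i+1})·c_i = -4, so x̄ = -4 / (6·(-26)) = 1/39.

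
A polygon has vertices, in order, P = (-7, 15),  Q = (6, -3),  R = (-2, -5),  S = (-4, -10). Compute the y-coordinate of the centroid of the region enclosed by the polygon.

238/141

Apply the shoelace (surveyor's) formula. First the cross-terms c_i = x_i·y_{i+1} − x_{i+1}·y_i:
  -69, -36, 0, -130  ⇒  2A = -235, A = -117.5.
Then Σ (y_i + y_{i+1})·c_i = -1190, so ȳ = -1190 / (6·(-117.5)) = 238/141.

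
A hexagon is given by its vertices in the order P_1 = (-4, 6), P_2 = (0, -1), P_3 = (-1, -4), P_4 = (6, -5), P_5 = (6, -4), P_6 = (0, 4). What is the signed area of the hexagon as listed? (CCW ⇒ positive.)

39

Apply the surveyor's formula: 2A = Σ (x_i·y_{i+1} − x_{i+1}·y_i), indices taken mod 6.
P_1→P_2: (-4)(-1) − (0)(6) = 4
P_2→P_3: (0)(-4) − (-1)(-1) = -1
P_3→P_4: (-1)(-5) − (6)(-4) = 29
P_4→P_5: (6)(-4) − (6)(-5) = 6
P_5→P_6: (6)(4) − (0)(-4) = 24
P_6→P_1: (0)(6) − (-4)(4) = 16
Σ = 78
Signed area = Σ/2 = 39 (positive ⇒ counter-clockwise traversal).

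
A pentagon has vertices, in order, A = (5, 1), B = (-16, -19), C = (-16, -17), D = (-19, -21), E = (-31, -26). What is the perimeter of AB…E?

94

|AB| = √((-21)² + (-20)²) = √841 = 29
|BC| = √((0)² + (2)²) = √4 = 2
|CD| = √((-3)² + (-4)²) = √25 = 5
|DE| = √((-12)² + (-5)²) = √169 = 13
|EA| = √((36)² + (27)²) = √2025 = 45
Perimeter = 29 + 2 + 5 + 13 + 45 = 94.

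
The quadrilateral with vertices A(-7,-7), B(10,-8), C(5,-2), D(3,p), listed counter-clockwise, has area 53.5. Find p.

The doubled signed area Σ (x_i y_{i+1} − x_{i+1} y_i) is linear in p.
With p=0 it equals 131; the coefficient of p is 12 (from the two edges through D).
So 12·p + 131 = 2·53.5 = 107 ⇒ p = -2.

-2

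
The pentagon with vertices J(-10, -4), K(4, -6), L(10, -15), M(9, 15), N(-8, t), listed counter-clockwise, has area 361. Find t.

11

Write out the shoelace sum; only the two edges meeting at N involve t:
2·Area = [(9·t − (-8)·15) + ((-8)·(-4) − (-10)·t)] + 361
       = 19·t + 513 = 722
⇒ t = 11.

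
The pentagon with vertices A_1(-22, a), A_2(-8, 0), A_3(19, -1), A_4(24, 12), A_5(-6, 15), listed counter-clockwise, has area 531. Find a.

20

The doubled signed area Σ (x_i y_{i+1} − x_{i+1} y_i) is linear in a.
With a=0 it equals 1022; the coefficient of a is 2 (from the two edges through A_1).
So 2·a + 1022 = 2·531 = 1062 ⇒ a = 20.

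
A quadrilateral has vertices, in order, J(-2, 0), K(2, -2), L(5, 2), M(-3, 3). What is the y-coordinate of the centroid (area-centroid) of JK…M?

23/27

Apply the shoelace (surveyor's) formula. First the cross-terms c_i = x_i·y_{i+1} − x_{i+1}·y_i:
  4, 14, 21, 6  ⇒  2A = 45, A = 22.5.
Then Σ (y_i + y_{i+1})·c_i = 115, so ȳ = 115 / (6·22.5) = 23/27.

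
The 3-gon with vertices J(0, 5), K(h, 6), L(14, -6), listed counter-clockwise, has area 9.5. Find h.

The doubled signed area Σ (x_i y_{i+1} − x_{i+1} y_i) is linear in h.
With h=0 it equals -14; the coefficient of h is -11 (from the two edges through K).
So -11·h + -14 = 2·9.5 = 19 ⇒ h = -3.

-3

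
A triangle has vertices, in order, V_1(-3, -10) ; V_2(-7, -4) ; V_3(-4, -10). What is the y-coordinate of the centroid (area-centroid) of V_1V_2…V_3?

-8

Apply the surveyor's formula. First the cross-terms c_i = x_i·y_{i+1} − x_{i+1}·y_i:
  -58, 54, 10  ⇒  2A = 6, A = 3.
Then Σ (y_i + y_{i+1})·c_i = -144, so ȳ = -144 / (6·3) = -8.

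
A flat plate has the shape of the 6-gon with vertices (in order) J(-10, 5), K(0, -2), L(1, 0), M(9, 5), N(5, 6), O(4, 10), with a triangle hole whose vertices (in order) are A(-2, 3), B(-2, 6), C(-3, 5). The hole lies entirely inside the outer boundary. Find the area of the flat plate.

99.5

Outer boundary:
Apply Gauss's area formula: 2A = Σ (x_i·y_{i+1} − x_{i+1}·y_i), indices taken mod 6.
Σ = (20) + (2) + (5) + (29) + (26) + (120) = 202
Area = |Σ|/2 = 101.
Hole:
Apply Gauss's area formula: 2A = Σ (x_i·y_{i+1} − x_{i+1}·y_i), indices taken mod 3.
Σ = (-6) + (8) + (1) = 3
Area = |Σ|/2 = 1.5.
Net area = 101 − 1.5 = 99.5.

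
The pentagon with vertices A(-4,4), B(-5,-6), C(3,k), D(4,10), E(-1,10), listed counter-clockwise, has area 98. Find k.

-2

The doubled signed area Σ (x_i y_{i+1} − x_{i+1} y_i) is linear in k.
With k=0 it equals 178; the coefficient of k is -9 (from the two edges through C).
So -9·k + 178 = 2·98 = 196 ⇒ k = -2.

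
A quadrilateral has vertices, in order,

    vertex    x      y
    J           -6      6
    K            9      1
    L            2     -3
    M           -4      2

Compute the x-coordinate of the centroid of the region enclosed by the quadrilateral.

Apply Gauss's area formula. First the cross-terms c_i = x_i·y_{i+1} − x_{i+1}·y_i:
  -60, -29, -8, -12  ⇒  2A = -109, A = -54.5.
Then Σ (x_i + x_{i+1})·c_i = -363, so x̄ = -363 / (6·(-54.5)) = 121/109.

121/109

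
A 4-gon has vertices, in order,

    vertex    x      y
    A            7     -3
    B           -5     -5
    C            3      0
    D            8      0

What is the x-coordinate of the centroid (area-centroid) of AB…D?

490/177

Apply the shoelace formula. First the cross-terms c_i = x_i·y_{i+1} − x_{i+1}·y_i:
  -50, 15, 0, -24  ⇒  2A = -59, A = -29.5.
Then Σ (x_i + x_{i+1})·c_i = -490, so x̄ = -490 / (6·(-29.5)) = 490/177.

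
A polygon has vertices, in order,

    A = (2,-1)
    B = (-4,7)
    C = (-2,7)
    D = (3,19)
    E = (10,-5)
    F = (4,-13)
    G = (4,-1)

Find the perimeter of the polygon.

|AB| = √((-6)² + (8)²) = √100 = 10
|BC| = √((2)² + (0)²) = √4 = 2
|CD| = √((5)² + (12)²) = √169 = 13
|DE| = √((7)² + (-24)²) = √625 = 25
|EF| = √((-6)² + (-8)²) = √100 = 10
|FG| = √((0)² + (12)²) = √144 = 12
|GA| = √((-2)² + (0)²) = √4 = 2
Perimeter = 10 + 2 + 13 + 25 + 10 + 12 + 2 = 74.

74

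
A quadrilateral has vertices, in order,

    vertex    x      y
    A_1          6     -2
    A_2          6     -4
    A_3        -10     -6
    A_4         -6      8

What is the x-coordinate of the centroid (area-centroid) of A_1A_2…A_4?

Apply the surveyor's formula. First the cross-terms c_i = x_i·y_{i+1} − x_{i+1}·y_i:
  -12, -76, -116, -36  ⇒  2A = -240, A = -120.
Then Σ (x_i + x_{i+1})·c_i = 2016, so x̄ = 2016 / (6·(-120)) = -2.8.

-2.8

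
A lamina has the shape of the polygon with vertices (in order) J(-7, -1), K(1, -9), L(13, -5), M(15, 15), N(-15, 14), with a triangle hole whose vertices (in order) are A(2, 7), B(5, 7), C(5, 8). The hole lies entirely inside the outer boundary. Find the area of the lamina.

Outer boundary:
Apply the shoelace (surveyor's) formula: 2A = Σ (x_i·y_{i+1} − x_{i+1}·y_i), indices taken mod 5.
J→K: (-7)(-9) − (1)(-1) = 64
K→L: (1)(-5) − (13)(-9) = 112
L→M: (13)(15) − (15)(-5) = 270
M→N: (15)(14) − (-15)(15) = 435
N→J: (-15)(-1) − (-7)(14) = 113
Σ = 994
Area = |Σ|/2 = 497.
Hole:
Apply the surveyor's formula: 2A = Σ (x_i·y_{i+1} − x_{i+1}·y_i), indices taken mod 3.
A→B: (2)(7) − (5)(7) = -21
B→C: (5)(8) − (5)(7) = 5
C→A: (5)(7) − (2)(8) = 19
Σ = 3
Area = |Σ|/2 = 1.5.
Net area = 497 − 1.5 = 495.5.

495.5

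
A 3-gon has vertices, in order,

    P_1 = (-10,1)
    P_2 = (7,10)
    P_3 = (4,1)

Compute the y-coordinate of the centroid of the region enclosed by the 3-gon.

4

Apply the surveyor's formula. First the cross-terms c_i = x_i·y_{i+1} − x_{i+1}·y_i:
  -107, -33, 14  ⇒  2A = -126, A = -63.
Then Σ (y_i + y_{i+1})·c_i = -1512, so ȳ = -1512 / (6·(-63)) = 4.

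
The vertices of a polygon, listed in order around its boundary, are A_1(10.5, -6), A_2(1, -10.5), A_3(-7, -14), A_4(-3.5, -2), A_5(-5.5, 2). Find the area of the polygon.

116.375

Apply the shoelace (surveyor's) formula: 2A = Σ (x_i·y_{i+1} − x_{i+1}·y_i), indices taken mod 5.
Cross-terms: -104.25, -87.5, -35, -18, 12  ⇒  Σ = -232.75
Area = |Σ|/2 = 116.375.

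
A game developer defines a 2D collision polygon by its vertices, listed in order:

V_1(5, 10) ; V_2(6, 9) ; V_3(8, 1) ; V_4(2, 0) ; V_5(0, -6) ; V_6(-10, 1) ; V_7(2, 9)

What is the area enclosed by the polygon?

Cross-terms: -15, -66, -2, -12, -60, -92, -25  ⇒  Σ = -272
Area = |Σ|/2 = 136.

136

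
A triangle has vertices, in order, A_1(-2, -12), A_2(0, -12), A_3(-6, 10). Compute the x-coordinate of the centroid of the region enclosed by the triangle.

-8/3

Apply Gauss's area formula. First the cross-terms c_i = x_i·y_{i+1} − x_{i+1}·y_i:
  24, -72, 92  ⇒  2A = 44, A = 22.
Then Σ (x_i + x_{i+1})·c_i = -352, so x̄ = -352 / (6·22) = -8/3.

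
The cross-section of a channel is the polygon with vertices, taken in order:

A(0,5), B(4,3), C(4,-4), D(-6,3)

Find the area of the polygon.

45

Apply the shoelace formula: 2A = Σ (x_i·y_{i+1} − x_{i+1}·y_i), indices taken mod 4.
Σ = (-20) + (-28) + (-12) + (-30) = -90
Area = |Σ|/2 = 45.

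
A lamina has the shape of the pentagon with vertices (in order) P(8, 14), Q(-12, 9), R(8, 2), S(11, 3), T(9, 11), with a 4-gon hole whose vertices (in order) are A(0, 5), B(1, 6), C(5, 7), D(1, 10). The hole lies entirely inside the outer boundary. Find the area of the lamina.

Outer boundary:
P→Q: (8)(9) − (-12)(14) = 240
Q→R: (-12)(2) − (8)(9) = -96
R→S: (8)(3) − (11)(2) = 2
S→T: (11)(11) − (9)(3) = 94
T→P: (9)(14) − (8)(11) = 38
Σ = 278
Area = |Σ|/2 = 139.
Hole:
Apply the surveyor's formula: 2A = Σ (x_i·y_{i+1} − x_{i+1}·y_i), indices taken mod 4.
Cross-terms: -5, -23, 43, 5  ⇒  Σ = 20
Area = |Σ|/2 = 10.
Net area = 139 − 10 = 129.

129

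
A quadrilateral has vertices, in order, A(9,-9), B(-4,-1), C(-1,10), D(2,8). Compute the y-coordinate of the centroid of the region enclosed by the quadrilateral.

Apply the shoelace formula. First the cross-terms c_i = x_i·y_{i+1} − x_{i+1}·y_i:
  -45, -41, -28, -90  ⇒  2A = -204, A = -102.
Then Σ (y_i + y_{i+1})·c_i = -333, so ȳ = -333 / (6·(-102)) = 37/68.

37/68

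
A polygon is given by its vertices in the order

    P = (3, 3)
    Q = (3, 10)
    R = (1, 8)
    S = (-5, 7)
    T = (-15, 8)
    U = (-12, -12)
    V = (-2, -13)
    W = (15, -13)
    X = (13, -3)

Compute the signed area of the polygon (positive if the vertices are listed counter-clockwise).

Apply Gauss's area formula: 2A = Σ (x_i·y_{i+1} − x_{i+1}·y_i), indices taken mod 9.
Cross-terms: 21, 14, 47, 65, 276, 132, 221, 124, 48  ⇒  Σ = 948
Signed area = Σ/2 = 474 (positive ⇒ counter-clockwise traversal).

474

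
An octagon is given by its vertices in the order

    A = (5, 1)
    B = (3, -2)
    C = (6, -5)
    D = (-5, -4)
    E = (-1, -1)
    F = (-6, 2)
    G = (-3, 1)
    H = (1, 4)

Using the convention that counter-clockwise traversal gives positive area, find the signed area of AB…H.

Σ = (-13) + (-3) + (-49) + (1) + (-8) + (0) + (-13) + (-19) = -104
Signed area = Σ/2 = -52 (negative ⇒ clockwise traversal).

-52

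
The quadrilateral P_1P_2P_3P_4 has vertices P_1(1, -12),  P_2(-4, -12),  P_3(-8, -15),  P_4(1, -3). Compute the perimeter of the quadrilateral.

|P_1P_2| = √((-5)² + (0)²) = √25 = 5
|P_2P_3| = √((-4)² + (-3)²) = √25 = 5
|P_3P_4| = √((9)² + (12)²) = √225 = 15
|P_4P_1| = √((0)² + (-9)²) = √81 = 9
Perimeter = 5 + 5 + 15 + 9 = 34.

34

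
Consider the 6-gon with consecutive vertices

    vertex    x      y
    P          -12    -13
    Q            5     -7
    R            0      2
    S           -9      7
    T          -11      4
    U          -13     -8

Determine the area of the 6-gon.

215.5

P→Q: (-12)(-7) − (5)(-13) = 149
Q→R: (5)(2) − (0)(-7) = 10
R→S: (0)(7) − (-9)(2) = 18
S→T: (-9)(4) − (-11)(7) = 41
T→U: (-11)(-8) − (-13)(4) = 140
U→P: (-13)(-13) − (-12)(-8) = 73
Σ = 431
Area = |Σ|/2 = 215.5.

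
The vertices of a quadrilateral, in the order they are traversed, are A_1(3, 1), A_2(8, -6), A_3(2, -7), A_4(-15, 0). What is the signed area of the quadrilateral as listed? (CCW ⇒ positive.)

Apply the shoelace (surveyor's) formula: 2A = Σ (x_i·y_{i+1} − x_{i+1}·y_i), indices taken mod 4.
A_1→A_2: (3)(-6) − (8)(1) = -26
A_2→A_3: (8)(-7) − (2)(-6) = -44
A_3→A_4: (2)(0) − (-15)(-7) = -105
A_4→A_1: (-15)(1) − (3)(0) = -15
Σ = -190
Signed area = Σ/2 = -95 (negative ⇒ clockwise traversal).

-95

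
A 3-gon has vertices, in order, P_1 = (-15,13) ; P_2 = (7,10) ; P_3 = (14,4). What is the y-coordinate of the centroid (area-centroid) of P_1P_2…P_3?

9

Apply the shoelace (surveyor's) formula. First the cross-terms c_i = x_i·y_{i+1} − x_{i+1}·y_i:
  -241, -112, 242  ⇒  2A = -111, A = -55.5.
Then Σ (y_i + y_{i+1})·c_i = -2997, so ȳ = -2997 / (6·(-55.5)) = 9.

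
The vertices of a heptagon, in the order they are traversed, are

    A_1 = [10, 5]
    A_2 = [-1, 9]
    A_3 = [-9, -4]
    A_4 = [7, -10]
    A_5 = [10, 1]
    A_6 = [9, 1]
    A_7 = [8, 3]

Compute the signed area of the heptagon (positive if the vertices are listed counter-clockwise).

217.5

Σ = (95) + (85) + (118) + (107) + (1) + (19) + (10) = 435
Signed area = Σ/2 = 217.5 (positive ⇒ counter-clockwise traversal).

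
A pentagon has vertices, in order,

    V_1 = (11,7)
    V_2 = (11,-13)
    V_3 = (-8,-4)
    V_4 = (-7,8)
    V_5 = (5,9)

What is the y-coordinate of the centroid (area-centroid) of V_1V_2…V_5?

Apply the surveyor's formula. First the cross-terms c_i = x_i·y_{i+1} − x_{i+1}·y_i:
  -220, -148, -92, -103, -64  ⇒  2A = -627, A = -313.5.
Then Σ (y_i + y_{i+1})·c_i = 693, so ȳ = 693 / (6·(-313.5)) = -7/19.

-7/19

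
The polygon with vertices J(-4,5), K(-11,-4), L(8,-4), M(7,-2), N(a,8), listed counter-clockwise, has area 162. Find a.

The doubled signed area Σ (x_i y_{i+1} − x_{i+1} y_i) is linear in a.
With a=0 it equals 247; the coefficient of a is 7 (from the two edges through N).
So 7·a + 247 = 2·162 = 324 ⇒ a = 11.

11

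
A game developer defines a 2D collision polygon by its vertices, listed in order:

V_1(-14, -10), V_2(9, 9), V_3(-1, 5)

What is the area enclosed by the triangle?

49

Σ = (-36) + (54) + (80) = 98
Area = |Σ|/2 = 49.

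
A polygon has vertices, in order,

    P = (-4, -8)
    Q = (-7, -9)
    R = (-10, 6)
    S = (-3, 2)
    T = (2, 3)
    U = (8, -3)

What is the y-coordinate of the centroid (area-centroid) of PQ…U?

Apply the shoelace (surveyor's) formula. First the cross-terms c_i = x_i·y_{i+1} − x_{i+1}·y_i:
  -20, -132, -2, -13, -30, -76  ⇒  2A = -273, A = -136.5.
Then Σ (y_i + y_{i+1})·c_i = 1491, so ȳ = 1491 / (6·(-136.5)) = -71/39.

-71/39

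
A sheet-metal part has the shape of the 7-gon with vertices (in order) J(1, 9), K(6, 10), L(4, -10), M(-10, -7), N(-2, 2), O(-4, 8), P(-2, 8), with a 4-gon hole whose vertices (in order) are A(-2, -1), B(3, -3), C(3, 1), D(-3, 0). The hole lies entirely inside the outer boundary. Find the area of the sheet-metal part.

164.5

Outer boundary:
Apply the surveyor's formula: 2A = Σ (x_i·y_{i+1} − x_{i+1}·y_i), indices taken mod 7.
Σ = (-44) + (-100) + (-128) + (-34) + (-8) + (-16) + (-26) = -356
Area = |Σ|/2 = 178.
Hole:
Apply the shoelace formula: 2A = Σ (x_i·y_{i+1} − x_{i+1}·y_i), indices taken mod 4.
A→B: (-2)(-3) − (3)(-1) = 9
B→C: (3)(1) − (3)(-3) = 12
C→D: (3)(0) − (-3)(1) = 3
D→A: (-3)(-1) − (-2)(0) = 3
Σ = 27
Area = |Σ|/2 = 13.5.
Net area = 178 − 13.5 = 164.5.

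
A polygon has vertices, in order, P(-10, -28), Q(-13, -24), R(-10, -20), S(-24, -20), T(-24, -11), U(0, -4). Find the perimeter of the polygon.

|PQ| = √((-3)² + (4)²) = √25 = 5
|QR| = √((3)² + (4)²) = √25 = 5
|RS| = √((-14)² + (0)²) = √196 = 14
|ST| = √((0)² + (9)²) = √81 = 9
|TU| = √((24)² + (7)²) = √625 = 25
|UP| = √((-10)² + (-24)²) = √676 = 26
Perimeter = 5 + 5 + 14 + 9 + 25 + 26 = 84.

84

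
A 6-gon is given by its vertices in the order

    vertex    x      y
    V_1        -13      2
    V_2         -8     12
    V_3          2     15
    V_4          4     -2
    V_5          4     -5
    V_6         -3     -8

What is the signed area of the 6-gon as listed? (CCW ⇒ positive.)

-258.5

V_1→V_2: (-13)(12) − (-8)(2) = -140
V_2→V_3: (-8)(15) − (2)(12) = -144
V_3→V_4: (2)(-2) − (4)(15) = -64
V_4→V_5: (4)(-5) − (4)(-2) = -12
V_5→V_6: (4)(-8) − (-3)(-5) = -47
V_6→V_1: (-3)(2) − (-13)(-8) = -110
Σ = -517
Signed area = Σ/2 = -258.5 (negative ⇒ clockwise traversal).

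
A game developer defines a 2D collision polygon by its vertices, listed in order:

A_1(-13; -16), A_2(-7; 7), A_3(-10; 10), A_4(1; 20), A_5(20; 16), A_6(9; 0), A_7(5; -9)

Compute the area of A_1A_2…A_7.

609.5

Apply the surveyor's formula: 2A = Σ (x_i·y_{i+1} − x_{i+1}·y_i), indices taken mod 7.
A_1→A_2: (-13)(7) − (-7)(-16) = -203
A_2→A_3: (-7)(10) − (-10)(7) = 0
A_3→A_4: (-10)(20) − (1)(10) = -210
A_4→A_5: (1)(16) − (20)(20) = -384
A_5→A_6: (20)(0) − (9)(16) = -144
A_6→A_7: (9)(-9) − (5)(0) = -81
A_7→A_1: (5)(-16) − (-13)(-9) = -197
Σ = -1219
Area = |Σ|/2 = 609.5.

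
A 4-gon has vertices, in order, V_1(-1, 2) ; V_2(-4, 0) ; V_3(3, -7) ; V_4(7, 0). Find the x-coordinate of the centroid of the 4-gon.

46/27

Apply the shoelace (surveyor's) formula. First the cross-terms c_i = x_i·y_{i+1} − x_{i+1}·y_i:
  8, 28, 49, 14  ⇒  2A = 99, A = 49.5.
Then Σ (x_i + x_{i+1})·c_i = 506, so x̄ = 506 / (6·49.5) = 46/27.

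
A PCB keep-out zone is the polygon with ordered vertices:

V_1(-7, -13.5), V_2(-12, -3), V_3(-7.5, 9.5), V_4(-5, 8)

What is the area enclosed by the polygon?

Σ = (-141) + (-136.5) + (-12.5) + (123.5) = -166.5
Area = |Σ|/2 = 83.25.

83.25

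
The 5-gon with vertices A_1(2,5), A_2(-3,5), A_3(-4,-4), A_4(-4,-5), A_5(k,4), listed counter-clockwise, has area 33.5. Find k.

The doubled signed area Σ (x_i y_{i+1} − x_{i+1} y_i) is linear in k.
With k=0 it equals 37; the coefficient of k is 10 (from the two edges through A_5).
So 10·k + 37 = 2·33.5 = 67 ⇒ k = 3.

3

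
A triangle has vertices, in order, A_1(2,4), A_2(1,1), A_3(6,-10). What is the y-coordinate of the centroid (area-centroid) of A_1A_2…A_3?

-5/3

Apply Gauss's area formula. First the cross-terms c_i = x_i·y_{i+1} − x_{i+1}·y_i:
  -2, -16, 44  ⇒  2A = 26, A = 13.
Then Σ (y_i + y_{i+1})·c_i = -130, so ȳ = -130 / (6·13) = -5/3.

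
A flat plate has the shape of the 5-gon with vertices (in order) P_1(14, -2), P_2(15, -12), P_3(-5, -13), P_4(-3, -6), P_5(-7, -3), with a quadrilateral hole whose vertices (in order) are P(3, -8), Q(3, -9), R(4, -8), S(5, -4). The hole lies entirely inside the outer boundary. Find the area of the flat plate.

Outer boundary:
Σ = (-138) + (-255) + (-9) + (-33) + (56) = -379
Area = |Σ|/2 = 189.5.
Hole:
Apply the surveyor's formula: 2A = Σ (x_i·y_{i+1} − x_{i+1}·y_i), indices taken mod 4.
P→Q: (3)(-9) − (3)(-8) = -3
Q→R: (3)(-8) − (4)(-9) = 12
R→S: (4)(-4) − (5)(-8) = 24
S→P: (5)(-8) − (3)(-4) = -28
Σ = 5
Area = |Σ|/2 = 2.5.
Net area = 189.5 − 2.5 = 187.

187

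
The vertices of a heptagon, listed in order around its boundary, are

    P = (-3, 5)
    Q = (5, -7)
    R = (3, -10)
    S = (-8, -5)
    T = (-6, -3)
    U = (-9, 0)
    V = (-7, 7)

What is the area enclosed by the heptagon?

Apply the shoelace (surveyor's) formula: 2A = Σ (x_i·y_{i+1} − x_{i+1}·y_i), indices taken mod 7.
Σ = (-4) + (-29) + (-95) + (-6) + (-27) + (-63) + (-14) = -238
Area = |Σ|/2 = 119.

119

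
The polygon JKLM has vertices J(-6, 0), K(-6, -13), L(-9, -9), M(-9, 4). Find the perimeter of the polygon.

36

|JK| = √((0)² + (-13)²) = √169 = 13
|KL| = √((-3)² + (4)²) = √25 = 5
|LM| = √((0)² + (13)²) = √169 = 13
|MJ| = √((3)² + (-4)²) = √25 = 5
Perimeter = 13 + 5 + 13 + 5 = 36.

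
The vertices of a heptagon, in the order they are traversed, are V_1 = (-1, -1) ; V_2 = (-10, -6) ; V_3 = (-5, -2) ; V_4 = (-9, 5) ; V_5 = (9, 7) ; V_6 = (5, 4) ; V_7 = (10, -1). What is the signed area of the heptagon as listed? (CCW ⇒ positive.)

Σ = (-4) + (-10) + (-43) + (-108) + (1) + (-45) + (-11) = -220
Signed area = Σ/2 = -110 (negative ⇒ clockwise traversal).

-110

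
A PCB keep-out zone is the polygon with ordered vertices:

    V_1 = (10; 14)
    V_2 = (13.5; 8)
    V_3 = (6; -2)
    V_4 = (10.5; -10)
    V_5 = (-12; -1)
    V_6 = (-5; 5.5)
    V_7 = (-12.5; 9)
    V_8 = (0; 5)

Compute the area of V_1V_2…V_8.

V_1→V_2: (10)(8) − (13.5)(14) = -109
V_2→V_3: (13.5)(-2) − (6)(8) = -75
V_3→V_4: (6)(-10) − (10.5)(-2) = -39
V_4→V_5: (10.5)(-1) − (-12)(-10) = -130.5
V_5→V_6: (-12)(5.5) − (-5)(-1) = -71
V_6→V_7: (-5)(9) − (-12.5)(5.5) = 23.75
V_7→V_8: (-12.5)(5) − (0)(9) = -62.5
V_8→V_1: (0)(14) − (10)(5) = -50
Σ = -513.25
Area = |Σ|/2 = 256.625.

256.625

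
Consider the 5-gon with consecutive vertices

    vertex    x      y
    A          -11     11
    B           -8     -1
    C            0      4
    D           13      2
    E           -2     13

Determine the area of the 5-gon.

Apply Gauss's area formula: 2A = Σ (x_i·y_{i+1} − x_{i+1}·y_i), indices taken mod 5.
A→B: (-11)(-1) − (-8)(11) = 99
B→C: (-8)(4) − (0)(-1) = -32
C→D: (0)(2) − (13)(4) = -52
D→E: (13)(13) − (-2)(2) = 173
E→A: (-2)(11) − (-11)(13) = 121
Σ = 309
Area = |Σ|/2 = 154.5.

154.5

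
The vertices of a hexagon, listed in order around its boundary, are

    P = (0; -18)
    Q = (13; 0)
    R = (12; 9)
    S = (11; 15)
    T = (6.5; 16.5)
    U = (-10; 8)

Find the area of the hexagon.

456.5

Apply the shoelace formula: 2A = Σ (x_i·y_{i+1} − x_{i+1}·y_i), indices taken mod 6.
Cross-terms: 234, 117, 81, 84, 217, 180  ⇒  Σ = 913
Area = |Σ|/2 = 456.5.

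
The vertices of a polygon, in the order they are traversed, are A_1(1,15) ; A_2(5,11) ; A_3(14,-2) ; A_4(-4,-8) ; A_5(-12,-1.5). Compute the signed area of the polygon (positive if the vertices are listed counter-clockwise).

-308.25

Apply Gauss's area formula: 2A = Σ (x_i·y_{i+1} − x_{i+1}·y_i), indices taken mod 5.
Σ = (-64) + (-164) + (-120) + (-90) + (-178.5) = -616.5
Signed area = Σ/2 = -308.25 (negative ⇒ clockwise traversal).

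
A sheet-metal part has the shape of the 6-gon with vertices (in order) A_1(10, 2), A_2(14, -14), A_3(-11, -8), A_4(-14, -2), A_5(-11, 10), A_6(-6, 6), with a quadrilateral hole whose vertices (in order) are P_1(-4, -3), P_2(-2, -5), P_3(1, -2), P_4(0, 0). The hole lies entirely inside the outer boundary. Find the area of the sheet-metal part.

Outer boundary:
Apply the shoelace (surveyor's) formula: 2A = Σ (x_i·y_{i+1} − x_{i+1}·y_i), indices taken mod 6.
Σ = (-168) + (-266) + (-90) + (-162) + (-6) + (-72) = -764
Area = |Σ|/2 = 382.
Hole:
Apply the surveyor's formula: 2A = Σ (x_i·y_{i+1} − x_{i+1}·y_i), indices taken mod 4.
P_1→P_2: (-4)(-5) − (-2)(-3) = 14
P_2→P_3: (-2)(-2) − (1)(-5) = 9
P_3→P_4: (1)(0) − (0)(-2) = 0
P_4→P_1: (0)(-3) − (-4)(0) = 0
Σ = 23
Area = |Σ|/2 = 11.5.
Net area = 382 − 11.5 = 370.5.

370.5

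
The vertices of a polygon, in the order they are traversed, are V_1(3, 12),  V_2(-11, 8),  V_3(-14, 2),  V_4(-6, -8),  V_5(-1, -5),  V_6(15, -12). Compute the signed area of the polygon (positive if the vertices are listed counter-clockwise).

347.5

Apply the shoelace formula: 2A = Σ (x_i·y_{i+1} − x_{i+1}·y_i), indices taken mod 6.
Σ = (156) + (90) + (124) + (22) + (87) + (216) = 695
Signed area = Σ/2 = 347.5 (positive ⇒ counter-clockwise traversal).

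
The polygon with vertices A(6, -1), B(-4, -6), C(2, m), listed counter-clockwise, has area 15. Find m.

Write out the shoelace sum; only the two edges meeting at C involve m:
2·Area = [((-4)·m − 2·(-6)) + (2·(-1) − 6·m)] + -40
       = -10·m + -30 = 30
⇒ m = -6.

-6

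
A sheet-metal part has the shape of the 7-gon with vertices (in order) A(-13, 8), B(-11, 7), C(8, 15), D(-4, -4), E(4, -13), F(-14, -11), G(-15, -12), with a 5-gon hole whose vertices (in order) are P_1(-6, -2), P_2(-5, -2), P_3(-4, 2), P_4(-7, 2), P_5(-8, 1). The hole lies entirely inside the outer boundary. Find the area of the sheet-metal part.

303

Outer boundary:
Apply Gauss's area formula: 2A = Σ (x_i·y_{i+1} − x_{i+1}·y_i), indices taken mod 7.
Cross-terms: -3, -221, 28, 68, -226, 3, -276  ⇒  Σ = -627
Area = |Σ|/2 = 313.5.
Hole:
Σ = (2) + (-18) + (6) + (9) + (22) = 21
Area = |Σ|/2 = 10.5.
Net area = 313.5 − 10.5 = 303.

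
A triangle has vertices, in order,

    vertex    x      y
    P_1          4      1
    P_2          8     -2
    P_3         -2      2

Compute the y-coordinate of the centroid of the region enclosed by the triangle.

1/3

Apply the surveyor's formula. First the cross-terms c_i = x_i·y_{i+1} − x_{i+1}·y_i:
  -16, 12, -10  ⇒  2A = -14, A = -7.
Then Σ (y_i + y_{i+1})·c_i = -14, so ȳ = -14 / (6·(-7)) = 1/3.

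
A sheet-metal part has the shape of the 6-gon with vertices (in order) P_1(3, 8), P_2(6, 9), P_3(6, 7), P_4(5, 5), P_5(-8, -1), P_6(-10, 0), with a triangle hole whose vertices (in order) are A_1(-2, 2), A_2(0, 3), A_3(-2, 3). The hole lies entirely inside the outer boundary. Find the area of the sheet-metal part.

Outer boundary:
Apply Gauss's area formula: 2A = Σ (x_i·y_{i+1} − x_{i+1}·y_i), indices taken mod 6.
Σ = (-21) + (-12) + (-5) + (35) + (-10) + (-80) = -93
Area = |Σ|/2 = 46.5.
Hole:
Apply the shoelace (surveyor's) formula: 2A = Σ (x_i·y_{i+1} − x_{i+1}·y_i), indices taken mod 3.
Cross-terms: -6, 6, 2  ⇒  Σ = 2
Area = |Σ|/2 = 1.
Net area = 46.5 − 1 = 45.5.

45.5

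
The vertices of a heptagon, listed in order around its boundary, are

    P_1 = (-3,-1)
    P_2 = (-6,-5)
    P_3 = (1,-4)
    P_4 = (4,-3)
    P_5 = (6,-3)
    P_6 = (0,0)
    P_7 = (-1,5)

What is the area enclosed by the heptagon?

Apply the surveyor's formula: 2A = Σ (x_i·y_{i+1} − x_{i+1}·y_i), indices taken mod 7.
Σ = (9) + (29) + (13) + (6) + (0) + (0) + (16) = 73
Area = |Σ|/2 = 36.5.

36.5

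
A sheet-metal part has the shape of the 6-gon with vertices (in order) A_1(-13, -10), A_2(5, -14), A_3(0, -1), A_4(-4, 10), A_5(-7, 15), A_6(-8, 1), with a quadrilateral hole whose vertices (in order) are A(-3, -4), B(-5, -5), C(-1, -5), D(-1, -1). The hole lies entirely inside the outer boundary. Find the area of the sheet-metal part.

Outer boundary:
Apply the surveyor's formula: 2A = Σ (x_i·y_{i+1} − x_{i+1}·y_i), indices taken mod 6.
Cross-terms: 232, -5, -4, 10, 113, 93  ⇒  Σ = 439
Area = |Σ|/2 = 219.5.
Hole:
Apply the shoelace (surveyor's) formula: 2A = Σ (x_i·y_{i+1} − x_{i+1}·y_i), indices taken mod 4.
Σ = (-5) + (20) + (-4) + (1) = 12
Area = |Σ|/2 = 6.
Net area = 219.5 − 6 = 213.5.

213.5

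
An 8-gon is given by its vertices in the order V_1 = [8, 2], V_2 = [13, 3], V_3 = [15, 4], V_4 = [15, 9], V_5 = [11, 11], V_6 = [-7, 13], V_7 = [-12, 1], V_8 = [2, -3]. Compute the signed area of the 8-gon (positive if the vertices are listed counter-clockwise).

Σ = (-2) + (7) + (75) + (66) + (220) + (149) + (34) + (28) = 577
Signed area = Σ/2 = 288.5 (positive ⇒ counter-clockwise traversal).

288.5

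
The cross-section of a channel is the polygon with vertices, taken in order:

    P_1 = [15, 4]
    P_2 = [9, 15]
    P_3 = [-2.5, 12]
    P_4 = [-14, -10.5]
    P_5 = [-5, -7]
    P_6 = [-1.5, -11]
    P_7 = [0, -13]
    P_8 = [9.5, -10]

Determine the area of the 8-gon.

Apply the shoelace formula: 2A = Σ (x_i·y_{i+1} − x_{i+1}·y_i), indices taken mod 8.
P_1→P_2: (15)(15) − (9)(4) = 189
P_2→P_3: (9)(12) − (-2.5)(15) = 145.5
P_3→P_4: (-2.5)(-10.5) − (-14)(12) = 194.25
P_4→P_5: (-14)(-7) − (-5)(-10.5) = 45.5
P_5→P_6: (-5)(-11) − (-1.5)(-7) = 44.5
P_6→P_7: (-1.5)(-13) − (0)(-11) = 19.5
P_7→P_8: (0)(-10) − (9.5)(-13) = 123.5
P_8→P_1: (9.5)(4) − (15)(-10) = 188
Σ = 949.75
Area = |Σ|/2 = 474.875.

474.875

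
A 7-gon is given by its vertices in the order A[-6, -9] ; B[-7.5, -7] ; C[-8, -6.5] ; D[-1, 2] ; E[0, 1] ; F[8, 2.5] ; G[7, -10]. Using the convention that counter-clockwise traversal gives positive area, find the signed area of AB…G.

A→B: (-6)(-7) − (-7.5)(-9) = -25.5
B→C: (-7.5)(-6.5) − (-8)(-7) = -7.25
C→D: (-8)(2) − (-1)(-6.5) = -22.5
D→E: (-1)(1) − (0)(2) = -1
E→F: (0)(2.5) − (8)(1) = -8
F→G: (8)(-10) − (7)(2.5) = -97.5
G→A: (7)(-9) − (-6)(-10) = -123
Σ = -284.75
Signed area = Σ/2 = -142.375 (negative ⇒ clockwise traversal).

-142.375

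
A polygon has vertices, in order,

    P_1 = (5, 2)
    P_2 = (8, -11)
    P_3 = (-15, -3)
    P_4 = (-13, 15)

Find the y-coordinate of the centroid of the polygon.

Apply the shoelace (surveyor's) formula. First the cross-terms c_i = x_i·y_{i+1} − x_{i+1}·y_i:
  -71, -189, -264, -101  ⇒  2A = -625, A = -312.5.
Then Σ (y_i + y_{i+1})·c_i = -1600, so ȳ = -1600 / (6·(-312.5)) = 64/75.

64/75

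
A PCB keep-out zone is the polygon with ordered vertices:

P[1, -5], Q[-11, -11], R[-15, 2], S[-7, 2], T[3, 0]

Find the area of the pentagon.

145

Apply Gauss's area formula: 2A = Σ (x_i·y_{i+1} − x_{i+1}·y_i), indices taken mod 5.
P→Q: (1)(-11) − (-11)(-5) = -66
Q→R: (-11)(2) − (-15)(-11) = -187
R→S: (-15)(2) − (-7)(2) = -16
S→T: (-7)(0) − (3)(2) = -6
T→P: (3)(-5) − (1)(0) = -15
Σ = -290
Area = |Σ|/2 = 145.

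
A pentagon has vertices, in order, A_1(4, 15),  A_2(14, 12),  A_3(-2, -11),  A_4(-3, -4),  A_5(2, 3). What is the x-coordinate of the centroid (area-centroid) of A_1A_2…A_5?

Apply Gauss's area formula. First the cross-terms c_i = x_i·y_{i+1} − x_{i+1}·y_i:
  -162, -130, -25, -1, 18  ⇒  2A = -300, A = -150.
Then Σ (x_i + x_{i+1})·c_i = -4242, so x̄ = -4242 / (6·(-150)) = 707/150.

707/150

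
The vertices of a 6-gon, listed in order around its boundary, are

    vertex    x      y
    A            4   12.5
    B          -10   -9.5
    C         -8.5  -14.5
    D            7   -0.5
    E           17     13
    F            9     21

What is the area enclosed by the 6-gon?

Apply the shoelace formula: 2A = Σ (x_i·y_{i+1} − x_{i+1}·y_i), indices taken mod 6.
A→B: (4)(-9.5) − (-10)(12.5) = 87
B→C: (-10)(-14.5) − (-8.5)(-9.5) = 64.25
C→D: (-8.5)(-0.5) − (7)(-14.5) = 105.75
D→E: (7)(13) − (17)(-0.5) = 99.5
E→F: (17)(21) − (9)(13) = 240
F→A: (9)(12.5) − (4)(21) = 28.5
Σ = 625
Area = |Σ|/2 = 312.5.

312.5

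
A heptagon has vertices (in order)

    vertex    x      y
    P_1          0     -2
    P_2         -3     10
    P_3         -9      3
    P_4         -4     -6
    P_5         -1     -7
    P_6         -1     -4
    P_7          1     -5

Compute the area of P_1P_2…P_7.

83.5

P_1→P_2: (0)(10) − (-3)(-2) = -6
P_2→P_3: (-3)(3) − (-9)(10) = 81
P_3→P_4: (-9)(-6) − (-4)(3) = 66
P_4→P_5: (-4)(-7) − (-1)(-6) = 22
P_5→P_6: (-1)(-4) − (-1)(-7) = -3
P_6→P_7: (-1)(-5) − (1)(-4) = 9
P_7→P_1: (1)(-2) − (0)(-5) = -2
Σ = 167
Area = |Σ|/2 = 83.5.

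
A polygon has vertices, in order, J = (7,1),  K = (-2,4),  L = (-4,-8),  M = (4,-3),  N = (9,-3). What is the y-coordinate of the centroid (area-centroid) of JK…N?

-204/151

Apply the surveyor's formula. First the cross-terms c_i = x_i·y_{i+1} − x_{i+1}·y_i:
  30, 32, 44, 15, 30  ⇒  2A = 151, A = 75.5.
Then Σ (y_i + y_{i+1})·c_i = -612, so ȳ = -612 / (6·75.5) = -204/151.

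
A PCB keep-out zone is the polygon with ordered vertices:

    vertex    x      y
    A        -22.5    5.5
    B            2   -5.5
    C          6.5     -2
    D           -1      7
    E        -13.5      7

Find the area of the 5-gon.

Apply the surveyor's formula: 2A = Σ (x_i·y_{i+1} − x_{i+1}·y_i), indices taken mod 5.
Σ = (112.75) + (31.75) + (43.5) + (87.5) + (83.25) = 358.75
Area = |Σ|/2 = 179.375.

179.375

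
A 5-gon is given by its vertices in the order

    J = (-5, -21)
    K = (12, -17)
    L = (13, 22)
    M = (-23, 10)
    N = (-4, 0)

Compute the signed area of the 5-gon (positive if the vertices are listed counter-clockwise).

Apply the shoelace formula: 2A = Σ (x_i·y_{i+1} − x_{i+1}·y_i), indices taken mod 5.
Σ = (337) + (485) + (636) + (40) + (84) = 1582
Signed area = Σ/2 = 791 (positive ⇒ counter-clockwise traversal).

791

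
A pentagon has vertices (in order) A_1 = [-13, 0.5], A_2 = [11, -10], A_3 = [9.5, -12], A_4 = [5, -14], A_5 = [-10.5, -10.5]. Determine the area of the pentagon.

Cross-terms: 124.5, -37, -73, -199.5, -141.75  ⇒  Σ = -326.75
Area = |Σ|/2 = 163.375.

163.375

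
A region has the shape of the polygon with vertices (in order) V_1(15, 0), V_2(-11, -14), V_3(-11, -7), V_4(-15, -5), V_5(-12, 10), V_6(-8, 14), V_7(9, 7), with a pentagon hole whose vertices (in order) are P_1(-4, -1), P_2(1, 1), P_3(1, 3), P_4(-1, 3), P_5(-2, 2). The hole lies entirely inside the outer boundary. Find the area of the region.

451.5

Outer boundary:
Apply the shoelace (surveyor's) formula: 2A = Σ (x_i·y_{i+1} − x_{i+1}·y_i), indices taken mod 7.
V_1→V_2: (15)(-14) − (-11)(0) = -210
V_2→V_3: (-11)(-7) − (-11)(-14) = -77
V_3→V_4: (-11)(-5) − (-15)(-7) = -50
V_4→V_5: (-15)(10) − (-12)(-5) = -210
V_5→V_6: (-12)(14) − (-8)(10) = -88
V_6→V_7: (-8)(7) − (9)(14) = -182
V_7→V_1: (9)(0) − (15)(7) = -105
Σ = -922
Area = |Σ|/2 = 461.
Hole:
Cross-terms: -3, 2, 6, 4, 10  ⇒  Σ = 19
Area = |Σ|/2 = 9.5.
Net area = 461 − 9.5 = 451.5.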